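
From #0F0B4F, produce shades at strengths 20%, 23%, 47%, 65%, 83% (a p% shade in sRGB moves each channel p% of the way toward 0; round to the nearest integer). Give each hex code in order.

#0F0B4F is rgb(15, 11, 79).
20%: (15 − 3 = 12→12, 11 − 2.2 = 8.8→9, 79 − 15.8 = 63.2→63) → #0C093F
23%: (15 − 3.45 = 11.55→12, 11 − 2.53 = 8.47→8, 79 − 18.17 = 60.83→61) → #0C083D
47%: (15 − 7.05 = 7.95→8, 11 − 5.17 = 5.83→6, 79 − 37.13 = 41.87→42) → #08062A
65%: (15 − 9.75 = 5.25→5, 11 − 7.15 = 3.85→4, 79 − 51.35 = 27.65→28) → #05041C
83%: (15 − 12.45 = 2.55→3, 11 − 9.13 = 1.87→2, 79 − 65.57 = 13.43→13) → #03020D

#0C093F, #0C083D, #08062A, #05041C, #03020D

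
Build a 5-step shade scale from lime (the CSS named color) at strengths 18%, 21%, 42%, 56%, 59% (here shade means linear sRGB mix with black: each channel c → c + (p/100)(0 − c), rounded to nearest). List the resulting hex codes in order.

#00D100, #00C900, #009400, #007000, #006900

CSS lime is rgb(0, 255, 0).
18%: (0→0, 255 − 45.9 = 209.1→209, 0→0) → #00D100
21%: (0→0, 255 − 53.55 = 201.45→201, 0→0) → #00C900
42%: (0→0, 255 − 107.1 = 147.9→148, 0→0) → #009400
56%: (0→0, 255 − 142.8 = 112.2→112, 0→0) → #007000
59%: (0→0, 255 − 150.45 = 104.55→105, 0→0) → #006900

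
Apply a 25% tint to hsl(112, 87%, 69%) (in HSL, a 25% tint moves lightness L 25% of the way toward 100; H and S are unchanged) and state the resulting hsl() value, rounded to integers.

hsl(112, 87%, 77%)

L moves 25% from 69 toward 100: 69 + 7.75 = 76.75 → 77.
H and S are unchanged.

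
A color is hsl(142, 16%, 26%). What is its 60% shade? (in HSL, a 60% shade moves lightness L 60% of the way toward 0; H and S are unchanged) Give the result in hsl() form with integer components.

L moves 60% from 26 toward 0: 26 − 15.6 = 10.4 → 10.
H and S are unchanged.

hsl(142, 16%, 10%)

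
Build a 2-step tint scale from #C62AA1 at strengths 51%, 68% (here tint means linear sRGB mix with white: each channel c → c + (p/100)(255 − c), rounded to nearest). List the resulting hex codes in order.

#E397D1, #EDBBE1

#C62AA1 is rgb(198, 42, 161).
51%: (198 + 29.07 = 227.07→227, 42 + 108.63 = 150.63→151, 161 + 47.94 = 208.94→209) → #E397D1
68%: (198 + 38.76 = 236.76→237, 42 + 144.84 = 186.84→187, 161 + 63.92 = 224.92→225) → #EDBBE1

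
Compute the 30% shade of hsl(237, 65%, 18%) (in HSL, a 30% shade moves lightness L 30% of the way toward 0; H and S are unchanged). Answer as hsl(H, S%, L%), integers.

L moves 30% from 18 toward 0: 18 − 5.4 = 12.6 → 13.
H and S are unchanged.

hsl(237, 65%, 13%)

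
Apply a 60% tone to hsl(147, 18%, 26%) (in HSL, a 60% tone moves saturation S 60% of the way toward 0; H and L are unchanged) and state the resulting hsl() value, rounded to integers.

hsl(147, 7%, 26%)

S moves 60% from 18 toward 0: 18 − 10.8 = 7.2 → 7.
H and L are unchanged.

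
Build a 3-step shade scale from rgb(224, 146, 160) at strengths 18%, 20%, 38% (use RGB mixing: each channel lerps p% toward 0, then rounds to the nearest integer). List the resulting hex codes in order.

18%: (224 − 40.32 = 183.68→184, 146 − 26.28 = 119.72→120, 160 − 28.8 = 131.2→131) → #B87883
20%: (224 − 44.8 = 179.2→179, 146 − 29.2 = 116.8→117, 160 − 32 = 128→128) → #B37580
38%: (224 − 85.12 = 138.88→139, 146 − 55.48 = 90.52→91, 160 − 60.8 = 99.2→99) → #8B5B63

#B87883, #B37580, #8B5B63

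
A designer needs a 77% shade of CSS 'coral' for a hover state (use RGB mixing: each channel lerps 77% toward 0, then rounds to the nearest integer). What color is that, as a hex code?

#3B1D12

CSS coral is rgb(255, 127, 80).
Lerp each channel 77% toward 0:
  R: 255 + 0.77×(0−255) = 255 − 196.35 = 58.65 → 59
  G: 127 + 0.77×(0−127) = 127 − 97.79 = 29.21 → 29
  B: 80 − 61.6 = 18.4 → 18
rgb(59, 29, 18) = #3B1D12.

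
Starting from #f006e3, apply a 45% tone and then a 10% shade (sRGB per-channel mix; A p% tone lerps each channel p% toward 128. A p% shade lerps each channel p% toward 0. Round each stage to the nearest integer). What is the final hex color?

#f006e3 is rgb(240, 6, 227).
Per channel, c → c + 0.45(128 − c):
  R: 240 + 0.45×(128−240) = 240 − 50.4 = 189.6 → 190
  G: 6 + 0.45×(128−6) = 6 + 54.9 = 60.9 → 61
  B: 227 − 44.55 = 182.45 → 182
After the tone: rgb(190, 61, 182) = #be3db6.
A 10% shade moves each channel 10% toward 0:
  R: 190 + 0.1×(0−190) = 190 − 19 = 171 → 171
  G: 61 − 6.1 = 54.9 → 55
  B: 182 − 18.2 = 163.8 → 164
rgb(171, 55, 164) = #ab37a4.

#ab37a4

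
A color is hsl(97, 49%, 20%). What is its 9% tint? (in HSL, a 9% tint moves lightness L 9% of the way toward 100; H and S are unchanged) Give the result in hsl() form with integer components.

L moves 9% from 20 toward 100: 20 + 7.2 = 27.2 → 27.
H and S are unchanged.

hsl(97, 49%, 27%)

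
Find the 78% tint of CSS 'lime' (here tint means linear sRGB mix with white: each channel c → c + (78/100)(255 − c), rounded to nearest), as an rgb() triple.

CSS lime is rgb(0, 255, 0).
Per channel, c → c + 0.78(255 − c):
  R: 0 + 198.9 = 198.9 → 199
  G: 255 + 0.78×(255−255) = 255 + 0 = 255 → 255
  B: 0 + 198.9 = 198.9 → 199

rgb(199, 255, 199)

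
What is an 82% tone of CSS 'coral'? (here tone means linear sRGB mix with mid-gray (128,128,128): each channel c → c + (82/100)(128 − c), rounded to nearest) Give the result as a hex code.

CSS coral is rgb(255, 127, 80).
Lerp each channel 82% toward 128:
  R: 255 + 0.82×(128−255) = 255 − 104.14 = 150.86 → 151
  G: 127 + 0.82 = 127.82 → 128
  B: 80 + 0.82×(128−80) = 80 + 39.36 = 119.36 → 119
rgb(151, 128, 119) = #978077.

#978077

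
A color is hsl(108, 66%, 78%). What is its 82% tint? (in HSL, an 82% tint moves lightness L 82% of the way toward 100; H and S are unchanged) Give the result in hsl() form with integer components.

hsl(108, 66%, 96%)

L moves 82% from 78 toward 100: 78 + 18.04 = 96.04 → 96.
H and S are unchanged.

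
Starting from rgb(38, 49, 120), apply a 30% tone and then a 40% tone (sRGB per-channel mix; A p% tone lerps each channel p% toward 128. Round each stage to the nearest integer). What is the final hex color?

#5A5F7C

Lerp each channel 30% toward 128:
  R: 38 + 0.3×(128−38) = 38 + 27 = 65 → 65
  G: 49 + 23.7 = 72.7 → 73
  B: 120 + 0.3×(128−120) = 120 + 2.4 = 122.4 → 122
After the tone: rgb(65, 73, 122) = #41497A.
A 40% tone moves each channel 40% toward 128:
  R: 65 + 0.4×(128−65) = 65 + 25.2 = 90.2 → 90
  G: 73 + 0.4×(128−73) = 73 + 22 = 95 → 95
  B: 122 + 0.4×(128−122) = 122 + 2.4 = 124.4 → 124
rgb(90, 95, 124) = #5A5F7C.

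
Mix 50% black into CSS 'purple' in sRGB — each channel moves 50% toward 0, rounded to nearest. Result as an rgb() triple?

CSS purple is rgb(128, 0, 128).
Per channel, c → c + 0.5(0 − c):
  R: 128 + 0.5×(0−128) = 128 − 64 = 64 → 64
  G: 0 + 0.5×(0−0) = 0 + 0 = 0 → 0
  B: 128 + 0.5×(0−128) = 128 − 64 = 64 → 64

rgb(64, 0, 64)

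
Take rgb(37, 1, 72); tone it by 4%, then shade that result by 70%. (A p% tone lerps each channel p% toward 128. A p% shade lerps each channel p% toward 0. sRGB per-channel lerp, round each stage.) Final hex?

Lerp each channel 4% toward 128:
  R: 37 + 0.04×(128−37) = 37 + 3.64 = 40.64 → 41
  G: 1 + 0.04×(128−1) = 1 + 5.08 = 6.08 → 6
  B: 72 + 2.24 = 74.24 → 74
After the tone: rgb(41, 6, 74) = #29064a.
Per channel, c → c + 0.7(0 − c):
  R: 41 − 28.7 = 12.3 → 12
  G: 6 − 4.2 = 1.8 → 2
  B: 74 + 0.7×(0−74) = 74 − 51.8 = 22.2 → 22
rgb(12, 2, 22) = #0c0216.

#0c0216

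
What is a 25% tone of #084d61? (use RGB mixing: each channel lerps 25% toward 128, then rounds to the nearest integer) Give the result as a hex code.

#084d61 is rgb(8, 77, 97).
Lerp each channel 25% toward 128:
  R: 8 + 30 = 38 → 38
  G: 77 + 0.25×(128−77) = 77 + 12.75 = 89.75 → 90
  B: 97 + 0.25×(128−97) = 97 + 7.75 = 104.75 → 105
rgb(38, 90, 105) = #265a69.

#265a69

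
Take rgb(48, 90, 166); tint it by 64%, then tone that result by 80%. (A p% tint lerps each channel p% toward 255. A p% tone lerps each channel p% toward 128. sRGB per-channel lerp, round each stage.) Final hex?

#8A8E93

Per channel, c → c + 0.64(255 − c):
  R: 48 + 0.64×(255−48) = 48 + 132.48 = 180.48 → 180
  G: 90 + 105.6 = 195.6 → 196
  B: 166 + 56.96 = 222.96 → 223
After the tint: rgb(180, 196, 223) = #B4C4DF.
Lerp each channel 80% toward 128:
  R: 180 + 0.8×(128−180) = 180 − 41.6 = 138.4 → 138
  G: 196 − 54.4 = 141.6 → 142
  B: 223 + 0.8×(128−223) = 223 − 76 = 147 → 147
rgb(138, 142, 147) = #8A8E93.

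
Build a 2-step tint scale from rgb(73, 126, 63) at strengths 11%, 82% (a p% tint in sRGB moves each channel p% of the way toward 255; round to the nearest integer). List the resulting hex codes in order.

#5D8C54, #DEE8DC

11%: (73 + 20.02 = 93.02→93, 126 + 14.19 = 140.19→140, 63 + 21.12 = 84.12→84) → #5D8C54
82%: (73 + 149.24 = 222.24→222, 126 + 105.78 = 231.78→232, 63 + 157.44 = 220.44→220) → #DEE8DC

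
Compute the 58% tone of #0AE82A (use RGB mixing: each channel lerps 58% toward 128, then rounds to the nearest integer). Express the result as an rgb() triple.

#0AE82A is rgb(10, 232, 42).
Lerp each channel 58% toward 128:
  R: 10 + 68.44 = 78.44 → 78
  G: 232 − 60.32 = 171.68 → 172
  B: 42 + 0.58×(128−42) = 42 + 49.88 = 91.88 → 92

rgb(78, 172, 92)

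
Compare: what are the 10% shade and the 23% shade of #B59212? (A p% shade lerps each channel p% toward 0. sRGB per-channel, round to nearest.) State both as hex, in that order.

#A38310, #8B700E

#B59212 is rgb(181, 146, 18).
10% shade:
  R: 181 + 0.1×(0−181) = 181 − 18.1 = 162.9 → 163
  G: 146 + 0.1×(0−146) = 146 − 14.6 = 131.4 → 131
  B: 18 + 0.1×(0−18) = 18 − 1.8 = 16.2 → 16
  → #A38310
23% shade:
  R: 181 − 41.63 = 139.37 → 139
  G: 146 + 0.23×(0−146) = 146 − 33.58 = 112.42 → 112
  B: 18 − 4.14 = 13.86 → 14
  → #8B700E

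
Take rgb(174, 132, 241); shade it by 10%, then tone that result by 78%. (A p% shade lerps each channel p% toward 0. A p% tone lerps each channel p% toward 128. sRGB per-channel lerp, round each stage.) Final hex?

#867e94

Per channel, c → c + 0.1(0 − c):
  R: 174 + 0.1×(0−174) = 174 − 17.4 = 156.6 → 157
  G: 132 + 0.1×(0−132) = 132 − 13.2 = 118.8 → 119
  B: 241 + 0.1×(0−241) = 241 − 24.1 = 216.9 → 217
After the shade: rgb(157, 119, 217) = #9d77d9.
Lerp each channel 78% toward 128:
  R: 157 + 0.78×(128−157) = 157 − 22.62 = 134.38 → 134
  G: 119 + 7.02 = 126.02 → 126
  B: 217 − 69.42 = 147.58 → 148
rgb(134, 126, 148) = #867e94.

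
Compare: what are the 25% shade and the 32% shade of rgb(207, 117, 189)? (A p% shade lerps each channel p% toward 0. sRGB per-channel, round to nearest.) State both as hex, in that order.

#9B588E, #8D5081

25% shade:
  R: 207 + 0.25×(0−207) = 207 − 51.75 = 155.25 → 155
  G: 117 + 0.25×(0−117) = 117 − 29.25 = 87.75 → 88
  B: 189 + 0.25×(0−189) = 189 − 47.25 = 141.75 → 142
  → #9B588E
32% shade:
  R: 207 + 0.32×(0−207) = 207 − 66.24 = 140.76 → 141
  G: 117 + 0.32×(0−117) = 117 − 37.44 = 79.56 → 80
  B: 189 + 0.32×(0−189) = 189 − 60.48 = 128.52 → 129
  → #8D5081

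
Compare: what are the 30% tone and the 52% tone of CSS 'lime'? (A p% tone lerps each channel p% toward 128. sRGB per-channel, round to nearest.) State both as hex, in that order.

#26D926, #43BD43

CSS lime is rgb(0, 255, 0).
30% tone:
  R: 0 + 38.4 = 38.4 → 38
  G: 255 − 38.1 = 216.9 → 217
  B: 0 + 0.3×(128−0) = 0 + 38.4 = 38.4 → 38
  → #26D926
52% tone:
  R: 0 + 0.52×(128−0) = 0 + 66.56 = 66.56 → 67
  G: 255 − 66.04 = 188.96 → 189
  B: 0 + 66.56 = 66.56 → 67
  → #43BD43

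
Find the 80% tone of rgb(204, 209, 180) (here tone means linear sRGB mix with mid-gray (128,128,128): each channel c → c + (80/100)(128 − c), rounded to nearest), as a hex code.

Per channel, c → c + 0.8(128 − c):
  R: 204 − 60.8 = 143.2 → 143
  G: 209 − 64.8 = 144.2 → 144
  B: 180 + 0.8×(128−180) = 180 − 41.6 = 138.4 → 138
rgb(143, 144, 138) = #8F908A.

#8F908A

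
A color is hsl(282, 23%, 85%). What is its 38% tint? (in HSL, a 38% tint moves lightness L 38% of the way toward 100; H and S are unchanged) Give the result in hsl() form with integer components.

hsl(282, 23%, 91%)

L moves 38% from 85 toward 100: 85 + 5.7 = 90.7 → 91.
H and S are unchanged.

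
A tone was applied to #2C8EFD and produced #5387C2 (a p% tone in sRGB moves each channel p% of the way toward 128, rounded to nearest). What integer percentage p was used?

#2C8EFD is rgb(44, 142, 253); #5387C2 is rgb(83, 135, 194).
On the B channel (widest range): 194 ≈ 253 + (p/100)(128 − 253), so p ≈ 100×(194 − 253)/(128 − 253) = -5900/-125 = 47.20.
p = 47 reproduces all three channels after rounding.

47%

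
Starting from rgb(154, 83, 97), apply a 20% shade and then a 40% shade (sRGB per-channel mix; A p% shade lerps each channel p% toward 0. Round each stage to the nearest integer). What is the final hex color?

Lerp each channel 20% toward 0:
  R: 154 + 0.2×(0−154) = 154 − 30.8 = 123.2 → 123
  G: 83 + 0.2×(0−83) = 83 − 16.6 = 66.4 → 66
  B: 97 + 0.2×(0−97) = 97 − 19.4 = 77.6 → 78
After the shade: rgb(123, 66, 78) = #7b424e.
Lerp each channel 40% toward 0:
  R: 123 − 49.2 = 73.8 → 74
  G: 66 − 26.4 = 39.6 → 40
  B: 78 + 0.4×(0−78) = 78 − 31.2 = 46.8 → 47
rgb(74, 40, 47) = #4a282f.

#4a282f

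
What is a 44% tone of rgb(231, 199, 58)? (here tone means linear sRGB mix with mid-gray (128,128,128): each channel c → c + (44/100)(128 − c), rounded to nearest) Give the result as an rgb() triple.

rgb(186, 168, 89)

Lerp each channel 44% toward 128:
  R: 231 + 0.44×(128−231) = 231 − 45.32 = 185.68 → 186
  G: 199 − 31.24 = 167.76 → 168
  B: 58 + 0.44×(128−58) = 58 + 30.8 = 88.8 → 89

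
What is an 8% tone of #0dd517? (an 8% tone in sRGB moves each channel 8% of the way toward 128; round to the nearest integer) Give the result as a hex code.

#0dd517 is rgb(13, 213, 23).
Lerp each channel 8% toward 128:
  R: 13 + 0.08×(128−13) = 13 + 9.2 = 22.2 → 22
  G: 213 − 6.8 = 206.2 → 206
  B: 23 + 0.08×(128−23) = 23 + 8.4 = 31.4 → 31
rgb(22, 206, 31) = #16ce1f.

#16ce1f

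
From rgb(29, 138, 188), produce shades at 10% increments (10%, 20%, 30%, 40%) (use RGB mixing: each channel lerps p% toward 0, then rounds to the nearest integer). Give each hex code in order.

#1a7ca9, #176e96, #146184, #115371

10%: (29 − 2.9 = 26.1→26, 138 − 13.8 = 124.2→124, 188 − 18.8 = 169.2→169) → #1a7ca9
20%: (29 − 5.8 = 23.2→23, 138 − 27.6 = 110.4→110, 188 − 37.6 = 150.4→150) → #176e96
30%: (29 − 8.7 = 20.3→20, 138 − 41.4 = 96.6→97, 188 − 56.4 = 131.6→132) → #146184
40%: (29 − 11.6 = 17.4→17, 138 − 55.2 = 82.8→83, 188 − 75.2 = 112.8→113) → #115371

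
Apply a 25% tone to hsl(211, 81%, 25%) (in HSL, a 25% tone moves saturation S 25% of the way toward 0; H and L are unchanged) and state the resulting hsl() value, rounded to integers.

hsl(211, 61%, 25%)

S moves 25% from 81 toward 0: 81 − 20.25 = 60.75 → 61.
H and L are unchanged.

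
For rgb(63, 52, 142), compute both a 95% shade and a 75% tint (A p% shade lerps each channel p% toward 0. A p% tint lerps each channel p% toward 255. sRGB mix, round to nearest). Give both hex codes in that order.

95% shade:
  R: 63 + 0.95×(0−63) = 63 − 59.85 = 3.15 → 3
  G: 52 + 0.95×(0−52) = 52 − 49.4 = 2.6 → 3
  B: 142 − 134.9 = 7.1 → 7
  → #030307
75% tint:
  R: 63 + 0.75×(255−63) = 63 + 144 = 207 → 207
  G: 52 + 152.25 = 204.25 → 204
  B: 142 + 84.75 = 226.75 → 227
  → #CFCCE3

#030307, #CFCCE3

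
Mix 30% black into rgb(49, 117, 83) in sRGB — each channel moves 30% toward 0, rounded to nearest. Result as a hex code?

Per channel, c → c + 0.3(0 − c):
  R: 49 − 14.7 = 34.3 → 34
  G: 117 + 0.3×(0−117) = 117 − 35.1 = 81.9 → 82
  B: 83 + 0.3×(0−83) = 83 − 24.9 = 58.1 → 58
rgb(34, 82, 58) = #22523A.

#22523A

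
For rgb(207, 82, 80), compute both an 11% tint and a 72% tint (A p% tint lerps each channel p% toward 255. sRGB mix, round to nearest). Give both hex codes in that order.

#d46563, #f2cfce

11% tint:
  R: 207 + 5.28 = 212.28 → 212
  G: 82 + 19.03 = 101.03 → 101
  B: 80 + 0.11×(255−80) = 80 + 19.25 = 99.25 → 99
  → #d46563
72% tint:
  R: 207 + 34.56 = 241.56 → 242
  G: 82 + 0.72×(255−82) = 82 + 124.56 = 206.56 → 207
  B: 80 + 0.72×(255−80) = 80 + 126 = 206 → 206
  → #f2cfce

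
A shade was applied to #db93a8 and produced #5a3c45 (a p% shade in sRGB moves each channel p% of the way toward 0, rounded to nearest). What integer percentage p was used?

#db93a8 is rgb(219, 147, 168); #5a3c45 is rgb(90, 60, 69).
On the R channel (widest range): 90 ≈ 219 + (p/100)(0 − 219), so p ≈ 100×(90 − 219)/(0 − 219) = -12900/-219 = 58.90.
p = 59 reproduces all three channels after rounding.

59%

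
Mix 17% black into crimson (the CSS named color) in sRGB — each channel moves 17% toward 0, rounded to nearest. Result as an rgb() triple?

CSS crimson is rgb(220, 20, 60).
Lerp each channel 17% toward 0:
  R: 220 + 0.17×(0−220) = 220 − 37.4 = 182.6 → 183
  G: 20 + 0.17×(0−20) = 20 − 3.4 = 16.6 → 17
  B: 60 + 0.17×(0−60) = 60 − 10.2 = 49.8 → 50

rgb(183, 17, 50)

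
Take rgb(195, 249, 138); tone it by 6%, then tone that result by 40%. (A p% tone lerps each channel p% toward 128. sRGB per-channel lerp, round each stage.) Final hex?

A 6% tone moves each channel 6% toward 128:
  R: 195 − 4.02 = 190.98 → 191
  G: 249 − 7.26 = 241.74 → 242
  B: 138 + 0.06×(128−138) = 138 − 0.6 = 137.4 → 137
After the tone: rgb(191, 242, 137) = #BFF289.
Per channel, c → c + 0.4(128 − c):
  R: 191 − 25.2 = 165.8 → 166
  G: 242 − 45.6 = 196.4 → 196
  B: 137 − 3.6 = 133.4 → 133
rgb(166, 196, 133) = #A6C485.

#A6C485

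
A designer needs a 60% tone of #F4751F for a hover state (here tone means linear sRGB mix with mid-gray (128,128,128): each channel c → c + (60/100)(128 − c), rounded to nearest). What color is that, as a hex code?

#AE7C59

#F4751F is rgb(244, 117, 31).
Lerp each channel 60% toward 128:
  R: 244 − 69.6 = 174.4 → 174
  G: 117 + 6.6 = 123.6 → 124
  B: 31 + 0.6×(128−31) = 31 + 58.2 = 89.2 → 89
rgb(174, 124, 89) = #AE7C59.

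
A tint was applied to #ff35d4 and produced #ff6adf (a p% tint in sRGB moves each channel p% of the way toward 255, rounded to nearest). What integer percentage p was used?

26%

#ff35d4 is rgb(255, 53, 212); #ff6adf is rgb(255, 106, 223).
On the G channel (widest range): 106 ≈ 53 + (p/100)(255 − 53), so p ≈ 100×(106 − 53)/(255 − 53) = 5300/202 = 26.24.
p = 26 reproduces all three channels after rounding.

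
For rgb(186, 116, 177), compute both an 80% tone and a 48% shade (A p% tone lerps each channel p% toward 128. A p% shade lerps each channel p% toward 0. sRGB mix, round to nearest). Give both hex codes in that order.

#8c7e8a, #613c5c

80% tone:
  R: 186 + 0.8×(128−186) = 186 − 46.4 = 139.6 → 140
  G: 116 + 0.8×(128−116) = 116 + 9.6 = 125.6 → 126
  B: 177 − 39.2 = 137.8 → 138
  → #8c7e8a
48% shade:
  R: 186 + 0.48×(0−186) = 186 − 89.28 = 96.72 → 97
  G: 116 − 55.68 = 60.32 → 60
  B: 177 + 0.48×(0−177) = 177 − 84.96 = 92.04 → 92
  → #613c5c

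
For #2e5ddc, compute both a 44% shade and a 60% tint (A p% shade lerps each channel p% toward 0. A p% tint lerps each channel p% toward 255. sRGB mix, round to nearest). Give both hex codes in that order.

#2e5ddc is rgb(46, 93, 220).
44% shade:
  R: 46 + 0.44×(0−46) = 46 − 20.24 = 25.76 → 26
  G: 93 − 40.92 = 52.08 → 52
  B: 220 + 0.44×(0−220) = 220 − 96.8 = 123.2 → 123
  → #1a347b
60% tint:
  R: 46 + 125.4 = 171.4 → 171
  G: 93 + 97.2 = 190.2 → 190
  B: 220 + 0.6×(255−220) = 220 + 21 = 241 → 241
  → #abbef1

#1a347b, #abbef1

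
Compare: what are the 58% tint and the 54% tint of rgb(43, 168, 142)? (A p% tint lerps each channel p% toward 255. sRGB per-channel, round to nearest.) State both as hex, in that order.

#a6dad0, #9dd7cb

58% tint:
  R: 43 + 122.96 = 165.96 → 166
  G: 168 + 50.46 = 218.46 → 218
  B: 142 + 65.54 = 207.54 → 208
  → #a6dad0
54% tint:
  R: 43 + 0.54×(255−43) = 43 + 114.48 = 157.48 → 157
  G: 168 + 46.98 = 214.98 → 215
  B: 142 + 0.54×(255−142) = 142 + 61.02 = 203.02 → 203
  → #9dd7cb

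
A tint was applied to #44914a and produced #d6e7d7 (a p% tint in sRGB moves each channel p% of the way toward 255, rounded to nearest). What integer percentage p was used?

#44914a is rgb(68, 145, 74); #d6e7d7 is rgb(214, 231, 215).
On the R channel (widest range): 214 ≈ 68 + (p/100)(255 − 68), so p ≈ 100×(214 − 68)/(255 − 68) = 14600/187 = 78.07.
p = 78 reproduces all three channels after rounding.

78%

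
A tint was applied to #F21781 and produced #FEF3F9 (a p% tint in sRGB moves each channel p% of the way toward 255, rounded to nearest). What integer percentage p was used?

#F21781 is rgb(242, 23, 129); #FEF3F9 is rgb(254, 243, 249).
On the G channel (widest range): 243 ≈ 23 + (p/100)(255 − 23), so p ≈ 100×(243 − 23)/(255 − 23) = 22000/232 = 94.83.
p = 95 reproduces all three channels after rounding.

95%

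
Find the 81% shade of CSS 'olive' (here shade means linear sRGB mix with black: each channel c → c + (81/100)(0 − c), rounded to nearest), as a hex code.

CSS olive is rgb(128, 128, 0).
Lerp each channel 81% toward 0:
  R: 128 − 103.68 = 24.32 → 24
  G: 128 − 103.68 = 24.32 → 24
  B: 0 + 0.81×(0−0) = 0 + 0 = 0 → 0
rgb(24, 24, 0) = #181800.

#181800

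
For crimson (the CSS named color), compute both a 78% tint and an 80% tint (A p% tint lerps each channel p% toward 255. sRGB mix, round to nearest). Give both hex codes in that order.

CSS crimson is rgb(220, 20, 60).
78% tint:
  R: 220 + 0.78×(255−220) = 220 + 27.3 = 247.3 → 247
  G: 20 + 183.3 = 203.3 → 203
  B: 60 + 152.1 = 212.1 → 212
  → #f7cbd4
80% tint:
  R: 220 + 0.8×(255−220) = 220 + 28 = 248 → 248
  G: 20 + 0.8×(255−20) = 20 + 188 = 208 → 208
  B: 60 + 156 = 216 → 216
  → #f8d0d8

#f7cbd4, #f8d0d8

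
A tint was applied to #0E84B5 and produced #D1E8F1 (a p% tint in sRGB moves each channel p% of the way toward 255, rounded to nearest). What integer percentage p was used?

#0E84B5 is rgb(14, 132, 181); #D1E8F1 is rgb(209, 232, 241).
On the R channel (widest range): 209 ≈ 14 + (p/100)(255 − 14), so p ≈ 100×(209 − 14)/(255 − 14) = 19500/241 = 80.91.
p = 81 reproduces all three channels after rounding.

81%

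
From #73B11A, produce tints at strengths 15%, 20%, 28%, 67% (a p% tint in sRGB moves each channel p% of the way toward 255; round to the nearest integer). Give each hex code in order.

#88BD3C, #8FC148, #9AC75A, #D1E5B3

#73B11A is rgb(115, 177, 26).
15%: (115 + 21 = 136→136, 177 + 11.7 = 188.7→189, 26 + 34.35 = 60.35→60) → #88BD3C
20%: (115 + 28 = 143→143, 177 + 15.6 = 192.6→193, 26 + 45.8 = 71.8→72) → #8FC148
28%: (115 + 39.2 = 154.2→154, 177 + 21.84 = 198.84→199, 26 + 64.12 = 90.12→90) → #9AC75A
67%: (115 + 93.8 = 208.8→209, 177 + 52.26 = 229.26→229, 26 + 153.43 = 179.43→179) → #D1E5B3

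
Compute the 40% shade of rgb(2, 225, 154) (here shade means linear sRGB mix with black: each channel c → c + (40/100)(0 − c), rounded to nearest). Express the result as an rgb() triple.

Lerp each channel 40% toward 0:
  R: 2 − 0.8 = 1.2 → 1
  G: 225 − 90 = 135 → 135
  B: 154 + 0.4×(0−154) = 154 − 61.6 = 92.4 → 92

rgb(1, 135, 92)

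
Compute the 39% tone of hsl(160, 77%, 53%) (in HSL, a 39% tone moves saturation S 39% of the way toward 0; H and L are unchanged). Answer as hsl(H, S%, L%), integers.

S moves 39% from 77 toward 0: 77 − 30.03 = 46.97 → 47.
H and L are unchanged.

hsl(160, 47%, 53%)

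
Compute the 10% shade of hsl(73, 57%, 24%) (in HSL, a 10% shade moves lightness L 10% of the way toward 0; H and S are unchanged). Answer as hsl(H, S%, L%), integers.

L moves 10% from 24 toward 0: 24 − 2.4 = 21.6 → 22.
H and S are unchanged.

hsl(73, 57%, 22%)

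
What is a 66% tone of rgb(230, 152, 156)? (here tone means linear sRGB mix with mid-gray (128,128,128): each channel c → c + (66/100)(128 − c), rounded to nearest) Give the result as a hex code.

#A3888A

Lerp each channel 66% toward 128:
  R: 230 + 0.66×(128−230) = 230 − 67.32 = 162.68 → 163
  G: 152 + 0.66×(128−152) = 152 − 15.84 = 136.16 → 136
  B: 156 + 0.66×(128−156) = 156 − 18.48 = 137.52 → 138
rgb(163, 136, 138) = #A3888A.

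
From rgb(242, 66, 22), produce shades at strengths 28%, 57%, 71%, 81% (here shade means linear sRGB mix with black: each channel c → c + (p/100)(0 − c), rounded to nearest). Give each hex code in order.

#AE3010, #681C09, #461306, #2E0D04

28%: (242 − 67.76 = 174.24→174, 66 − 18.48 = 47.52→48, 22 − 6.16 = 15.84→16) → #AE3010
57%: (242 − 137.94 = 104.06→104, 66 − 37.62 = 28.38→28, 22 − 12.54 = 9.46→9) → #681C09
71%: (242 − 171.82 = 70.18→70, 66 − 46.86 = 19.14→19, 22 − 15.62 = 6.38→6) → #461306
81%: (242 − 196.02 = 45.98→46, 66 − 53.46 = 12.54→13, 22 − 17.82 = 4.18→4) → #2E0D04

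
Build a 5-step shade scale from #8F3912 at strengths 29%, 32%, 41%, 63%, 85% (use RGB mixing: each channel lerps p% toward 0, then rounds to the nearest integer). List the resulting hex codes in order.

#66280D, #61270C, #54220B, #351507, #150903

#8F3912 is rgb(143, 57, 18).
29%: (143 − 41.47 = 101.53→102, 57 − 16.53 = 40.47→40, 18 − 5.22 = 12.78→13) → #66280D
32%: (143 − 45.76 = 97.24→97, 57 − 18.24 = 38.76→39, 18 − 5.76 = 12.24→12) → #61270C
41%: (143 − 58.63 = 84.37→84, 57 − 23.37 = 33.63→34, 18 − 7.38 = 10.62→11) → #54220B
63%: (143 − 90.09 = 52.91→53, 57 − 35.91 = 21.09→21, 18 − 11.34 = 6.66→7) → #351507
85%: (143 − 121.55 = 21.45→21, 57 − 48.45 = 8.55→9, 18 − 15.3 = 2.7→3) → #150903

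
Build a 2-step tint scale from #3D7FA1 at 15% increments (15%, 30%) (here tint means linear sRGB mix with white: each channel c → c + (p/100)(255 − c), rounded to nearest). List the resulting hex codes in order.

#5A92AF, #77A5BD

#3D7FA1 is rgb(61, 127, 161).
15%: (61 + 29.1 = 90.1→90, 127 + 19.2 = 146.2→146, 161 + 14.1 = 175.1→175) → #5A92AF
30%: (61 + 58.2 = 119.2→119, 127 + 38.4 = 165.4→165, 161 + 28.2 = 189.2→189) → #77A5BD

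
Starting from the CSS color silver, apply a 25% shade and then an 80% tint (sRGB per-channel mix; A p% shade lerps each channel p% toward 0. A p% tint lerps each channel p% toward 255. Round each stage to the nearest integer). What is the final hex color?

#e9e9e9

CSS silver is rgb(192, 192, 192).
A 25% shade moves each channel 25% toward 0:
  R: 192 − 48 = 144 → 144
  G: 192 − 48 = 144 → 144
  B: 192 + 0.25×(0−192) = 192 − 48 = 144 → 144
After the shade: rgb(144, 144, 144) = #909090.
Per channel, c → c + 0.8(255 − c):
  R: 144 + 0.8×(255−144) = 144 + 88.8 = 232.8 → 233
  G: 144 + 0.8×(255−144) = 144 + 88.8 = 232.8 → 233
  B: 144 + 0.8×(255−144) = 144 + 88.8 = 232.8 → 233
rgb(233, 233, 233) = #e9e9e9.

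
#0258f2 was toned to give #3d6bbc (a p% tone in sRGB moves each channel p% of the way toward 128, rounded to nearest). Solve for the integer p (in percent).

#0258f2 is rgb(2, 88, 242); #3d6bbc is rgb(61, 107, 188).
On the R channel (widest range): 61 ≈ 2 + (p/100)(128 − 2), so p ≈ 100×(61 − 2)/(128 − 2) = 5900/126 = 46.83.
p = 47 reproduces all three channels after rounding.

47%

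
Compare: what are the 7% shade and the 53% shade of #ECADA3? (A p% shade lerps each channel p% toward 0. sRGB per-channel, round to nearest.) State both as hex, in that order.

#DBA198, #6F514D

#ECADA3 is rgb(236, 173, 163).
7% shade:
  R: 236 + 0.07×(0−236) = 236 − 16.52 = 219.48 → 219
  G: 173 + 0.07×(0−173) = 173 − 12.11 = 160.89 → 161
  B: 163 − 11.41 = 151.59 → 152
  → #DBA198
53% shade:
  R: 236 + 0.53×(0−236) = 236 − 125.08 = 110.92 → 111
  G: 173 − 91.69 = 81.31 → 81
  B: 163 − 86.39 = 76.61 → 77
  → #6F514D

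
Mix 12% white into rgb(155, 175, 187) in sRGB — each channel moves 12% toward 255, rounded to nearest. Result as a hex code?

#A7B9C3

A 12% tint moves each channel 12% toward 255:
  R: 155 + 12 = 167 → 167
  G: 175 + 0.12×(255−175) = 175 + 9.6 = 184.6 → 185
  B: 187 + 0.12×(255−187) = 187 + 8.16 = 195.16 → 195
rgb(167, 185, 195) = #A7B9C3.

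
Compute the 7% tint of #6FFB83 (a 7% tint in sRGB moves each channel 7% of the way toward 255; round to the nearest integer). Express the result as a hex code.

#79FB8C

#6FFB83 is rgb(111, 251, 131).
Per channel, c → c + 0.07(255 − c):
  R: 111 + 10.08 = 121.08 → 121
  G: 251 + 0.07×(255−251) = 251 + 0.28 = 251.28 → 251
  B: 131 + 0.07×(255−131) = 131 + 8.68 = 139.68 → 140
rgb(121, 251, 140) = #79FB8C.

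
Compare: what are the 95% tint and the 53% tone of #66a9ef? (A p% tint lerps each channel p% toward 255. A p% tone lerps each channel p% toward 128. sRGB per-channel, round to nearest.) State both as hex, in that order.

#66a9ef is rgb(102, 169, 239).
95% tint:
  R: 102 + 0.95×(255−102) = 102 + 145.35 = 247.35 → 247
  G: 169 + 81.7 = 250.7 → 251
  B: 239 + 15.2 = 254.2 → 254
  → #f7fbfe
53% tone:
  R: 102 + 13.78 = 115.78 → 116
  G: 169 − 21.73 = 147.27 → 147
  B: 239 − 58.83 = 180.17 → 180
  → #7493b4

#f7fbfe, #7493b4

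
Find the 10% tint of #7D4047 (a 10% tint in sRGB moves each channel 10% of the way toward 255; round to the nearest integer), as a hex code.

#7D4047 is rgb(125, 64, 71).
Lerp each channel 10% toward 255:
  R: 125 + 0.1×(255−125) = 125 + 13 = 138 → 138
  G: 64 + 19.1 = 83.1 → 83
  B: 71 + 18.4 = 89.4 → 89
rgb(138, 83, 89) = #8A5359.

#8A5359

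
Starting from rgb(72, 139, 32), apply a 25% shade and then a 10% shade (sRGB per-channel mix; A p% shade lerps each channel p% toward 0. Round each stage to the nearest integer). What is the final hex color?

#315E16

Per channel, c → c + 0.25(0 − c):
  R: 72 − 18 = 54 → 54
  G: 139 + 0.25×(0−139) = 139 − 34.75 = 104.25 → 104
  B: 32 − 8 = 24 → 24
After the shade: rgb(54, 104, 24) = #366818.
Lerp each channel 10% toward 0:
  R: 54 − 5.4 = 48.6 → 49
  G: 104 − 10.4 = 93.6 → 94
  B: 24 − 2.4 = 21.6 → 22
rgb(49, 94, 22) = #315E16.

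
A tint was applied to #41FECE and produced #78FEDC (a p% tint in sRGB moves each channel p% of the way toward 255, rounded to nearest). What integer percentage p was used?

29%

#41FECE is rgb(65, 254, 206); #78FEDC is rgb(120, 254, 220).
On the R channel (widest range): 120 ≈ 65 + (p/100)(255 − 65), so p ≈ 100×(120 − 65)/(255 − 65) = 5500/190 = 28.95.
p = 29 reproduces all three channels after rounding.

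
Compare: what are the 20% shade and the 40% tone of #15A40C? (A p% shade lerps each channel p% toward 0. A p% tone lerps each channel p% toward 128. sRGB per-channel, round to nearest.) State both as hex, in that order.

#15A40C is rgb(21, 164, 12).
20% shade:
  R: 21 − 4.2 = 16.8 → 17
  G: 164 + 0.2×(0−164) = 164 − 32.8 = 131.2 → 131
  B: 12 + 0.2×(0−12) = 12 − 2.4 = 9.6 → 10
  → #11830A
40% tone:
  R: 21 + 0.4×(128−21) = 21 + 42.8 = 63.8 → 64
  G: 164 − 14.4 = 149.6 → 150
  B: 12 + 0.4×(128−12) = 12 + 46.4 = 58.4 → 58
  → #40963A

#11830A, #40963A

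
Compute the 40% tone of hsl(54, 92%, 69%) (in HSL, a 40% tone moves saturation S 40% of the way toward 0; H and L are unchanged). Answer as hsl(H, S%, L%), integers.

hsl(54, 55%, 69%)

S moves 40% from 92 toward 0: 92 − 36.8 = 55.2 → 55.
H and L are unchanged.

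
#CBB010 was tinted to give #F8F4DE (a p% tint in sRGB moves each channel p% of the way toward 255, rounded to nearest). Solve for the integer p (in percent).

86%

#CBB010 is rgb(203, 176, 16); #F8F4DE is rgb(248, 244, 222).
On the B channel (widest range): 222 ≈ 16 + (p/100)(255 − 16), so p ≈ 100×(222 − 16)/(255 − 16) = 20600/239 = 86.19.
p = 86 reproduces all three channels after rounding.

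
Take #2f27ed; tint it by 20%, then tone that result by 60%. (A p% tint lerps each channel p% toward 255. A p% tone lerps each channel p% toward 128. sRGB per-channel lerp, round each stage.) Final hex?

#706ead

#2f27ed is rgb(47, 39, 237).
Per channel, c → c + 0.2(255 − c):
  R: 47 + 0.2×(255−47) = 47 + 41.6 = 88.6 → 89
  G: 39 + 0.2×(255−39) = 39 + 43.2 = 82.2 → 82
  B: 237 + 3.6 = 240.6 → 241
After the tint: rgb(89, 82, 241) = #5952f1.
Per channel, c → c + 0.6(128 − c):
  R: 89 + 23.4 = 112.4 → 112
  G: 82 + 0.6×(128−82) = 82 + 27.6 = 109.6 → 110
  B: 241 − 67.8 = 173.2 → 173
rgb(112, 110, 173) = #706ead.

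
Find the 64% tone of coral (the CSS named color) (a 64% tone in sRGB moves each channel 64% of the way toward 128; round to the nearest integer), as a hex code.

CSS coral is rgb(255, 127, 80).
Lerp each channel 64% toward 128:
  R: 255 + 0.64×(128−255) = 255 − 81.28 = 173.72 → 174
  G: 127 + 0.64×(128−127) = 127 + 0.64 = 127.64 → 128
  B: 80 + 0.64×(128−80) = 80 + 30.72 = 110.72 → 111
rgb(174, 128, 111) = #AE806F.

#AE806F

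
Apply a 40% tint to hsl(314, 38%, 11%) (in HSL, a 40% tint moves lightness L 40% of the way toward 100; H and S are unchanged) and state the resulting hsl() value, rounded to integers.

L moves 40% from 11 toward 100: 11 + 35.6 = 46.6 → 47.
H and S are unchanged.

hsl(314, 38%, 47%)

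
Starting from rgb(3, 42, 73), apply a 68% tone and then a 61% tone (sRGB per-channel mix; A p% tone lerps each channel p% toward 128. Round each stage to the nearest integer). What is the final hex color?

Per channel, c → c + 0.68(128 − c):
  R: 3 + 0.68×(128−3) = 3 + 85 = 88 → 88
  G: 42 + 58.48 = 100.48 → 100
  B: 73 + 0.68×(128−73) = 73 + 37.4 = 110.4 → 110
After the tone: rgb(88, 100, 110) = #58646E.
Lerp each channel 61% toward 128:
  R: 88 + 0.61×(128−88) = 88 + 24.4 = 112.4 → 112
  G: 100 + 17.08 = 117.08 → 117
  B: 110 + 0.61×(128−110) = 110 + 10.98 = 120.98 → 121
rgb(112, 117, 121) = #707579.

#707579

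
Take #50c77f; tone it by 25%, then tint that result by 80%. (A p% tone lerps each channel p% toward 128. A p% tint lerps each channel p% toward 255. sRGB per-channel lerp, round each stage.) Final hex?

#def0e5

#50c77f is rgb(80, 199, 127).
Lerp each channel 25% toward 128:
  R: 80 + 0.25×(128−80) = 80 + 12 = 92 → 92
  G: 199 − 17.75 = 181.25 → 181
  B: 127 + 0.25×(128−127) = 127 + 0.25 = 127.25 → 127
After the tone: rgb(92, 181, 127) = #5cb57f.
Per channel, c → c + 0.8(255 − c):
  R: 92 + 0.8×(255−92) = 92 + 130.4 = 222.4 → 222
  G: 181 + 0.8×(255−181) = 181 + 59.2 = 240.2 → 240
  B: 127 + 102.4 = 229.4 → 229
rgb(222, 240, 229) = #def0e5.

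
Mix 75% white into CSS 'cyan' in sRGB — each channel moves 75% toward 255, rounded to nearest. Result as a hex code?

CSS cyan is rgb(0, 255, 255).
Per channel, c → c + 0.75(255 − c):
  R: 0 + 0.75×(255−0) = 0 + 191.25 = 191.25 → 191
  G: 255 + 0.75×(255−255) = 255 + 0 = 255 → 255
  B: 255 + 0.75×(255−255) = 255 + 0 = 255 → 255
rgb(191, 255, 255) = #BFFFFF.

#BFFFFF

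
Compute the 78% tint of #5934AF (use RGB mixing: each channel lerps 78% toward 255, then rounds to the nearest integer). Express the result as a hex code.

#DAD2ED

#5934AF is rgb(89, 52, 175).
Lerp each channel 78% toward 255:
  R: 89 + 0.78×(255−89) = 89 + 129.48 = 218.48 → 218
  G: 52 + 158.34 = 210.34 → 210
  B: 175 + 0.78×(255−175) = 175 + 62.4 = 237.4 → 237
rgb(218, 210, 237) = #DAD2ED.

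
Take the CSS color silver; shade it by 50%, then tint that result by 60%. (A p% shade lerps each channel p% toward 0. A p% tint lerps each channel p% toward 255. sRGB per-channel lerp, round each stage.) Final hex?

CSS silver is rgb(192, 192, 192).
Lerp each channel 50% toward 0:
  R: 192 + 0.5×(0−192) = 192 − 96 = 96 → 96
  G: 192 + 0.5×(0−192) = 192 − 96 = 96 → 96
  B: 192 + 0.5×(0−192) = 192 − 96 = 96 → 96
After the shade: rgb(96, 96, 96) = #606060.
Per channel, c → c + 0.6(255 − c):
  R: 96 + 95.4 = 191.4 → 191
  G: 96 + 95.4 = 191.4 → 191
  B: 96 + 0.6×(255−96) = 96 + 95.4 = 191.4 → 191
rgb(191, 191, 191) = #BFBFBF.

#BFBFBF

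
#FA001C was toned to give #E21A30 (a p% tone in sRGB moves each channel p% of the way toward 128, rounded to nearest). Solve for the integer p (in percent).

20%

#FA001C is rgb(250, 0, 28); #E21A30 is rgb(226, 26, 48).
On the G channel (widest range): 26 ≈ 0 + (p/100)(128 − 0), so p ≈ 100×(26 − 0)/(128 − 0) = 2600/128 = 20.31.
p = 20 reproduces all three channels after rounding.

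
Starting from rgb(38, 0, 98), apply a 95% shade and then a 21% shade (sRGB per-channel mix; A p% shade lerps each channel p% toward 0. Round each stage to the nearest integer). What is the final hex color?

Per channel, c → c + 0.95(0 − c):
  R: 38 − 36.1 = 1.9 → 2
  G: 0 + 0 = 0 → 0
  B: 98 + 0.95×(0−98) = 98 − 93.1 = 4.9 → 5
After the shade: rgb(2, 0, 5) = #020005.
Lerp each channel 21% toward 0:
  R: 2 + 0.21×(0−2) = 2 − 0.42 = 1.58 → 2
  G: 0 + 0 = 0 → 0
  B: 5 + 0.21×(0−5) = 5 − 1.05 = 3.95 → 4
rgb(2, 0, 4) = #020004.

#020004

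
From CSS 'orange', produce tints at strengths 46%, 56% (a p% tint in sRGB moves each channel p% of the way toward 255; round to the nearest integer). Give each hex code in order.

CSS orange is rgb(255, 165, 0).
46%: (255→255, 165 + 41.4 = 206.4→206, 0 + 117.3 = 117.3→117) → #FFCE75
56%: (255→255, 165 + 50.4 = 215.4→215, 0 + 142.8 = 142.8→143) → #FFD78F

#FFCE75, #FFD78F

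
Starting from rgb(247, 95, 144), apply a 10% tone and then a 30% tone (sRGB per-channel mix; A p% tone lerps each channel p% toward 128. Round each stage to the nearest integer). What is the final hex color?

#CB6B8A

Per channel, c → c + 0.1(128 − c):
  R: 247 + 0.1×(128−247) = 247 − 11.9 = 235.1 → 235
  G: 95 + 0.1×(128−95) = 95 + 3.3 = 98.3 → 98
  B: 144 + 0.1×(128−144) = 144 − 1.6 = 142.4 → 142
After the tone: rgb(235, 98, 142) = #EB628E.
Per channel, c → c + 0.3(128 − c):
  R: 235 + 0.3×(128−235) = 235 − 32.1 = 202.9 → 203
  G: 98 + 0.3×(128−98) = 98 + 9 = 107 → 107
  B: 142 + 0.3×(128−142) = 142 − 4.2 = 137.8 → 138
rgb(203, 107, 138) = #CB6B8A.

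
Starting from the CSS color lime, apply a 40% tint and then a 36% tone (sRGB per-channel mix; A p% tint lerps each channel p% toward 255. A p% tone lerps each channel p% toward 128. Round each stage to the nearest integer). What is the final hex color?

CSS lime is rgb(0, 255, 0).
Per channel, c → c + 0.4(255 − c):
  R: 0 + 102 = 102 → 102
  G: 255 + 0.4×(255−255) = 255 + 0 = 255 → 255
  B: 0 + 0.4×(255−0) = 0 + 102 = 102 → 102
After the tint: rgb(102, 255, 102) = #66ff66.
A 36% tone moves each channel 36% toward 128:
  R: 102 + 0.36×(128−102) = 102 + 9.36 = 111.36 → 111
  G: 255 − 45.72 = 209.28 → 209
  B: 102 + 0.36×(128−102) = 102 + 9.36 = 111.36 → 111
rgb(111, 209, 111) = #6fd16f.

#6fd16f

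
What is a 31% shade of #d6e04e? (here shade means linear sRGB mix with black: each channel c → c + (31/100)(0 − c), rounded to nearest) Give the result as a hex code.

#d6e04e is rgb(214, 224, 78).
Per channel, c → c + 0.31(0 − c):
  R: 214 + 0.31×(0−214) = 214 − 66.34 = 147.66 → 148
  G: 224 + 0.31×(0−224) = 224 − 69.44 = 154.56 → 155
  B: 78 − 24.18 = 53.82 → 54
rgb(148, 155, 54) = #949b36.

#949b36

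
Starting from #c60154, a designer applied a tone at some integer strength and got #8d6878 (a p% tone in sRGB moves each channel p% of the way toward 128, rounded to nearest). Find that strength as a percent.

#c60154 is rgb(198, 1, 84); #8d6878 is rgb(141, 104, 120).
On the G channel (widest range): 104 ≈ 1 + (p/100)(128 − 1), so p ≈ 100×(104 − 1)/(128 − 1) = 10300/127 = 81.10.
p = 81 reproduces all three channels after rounding.

81%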